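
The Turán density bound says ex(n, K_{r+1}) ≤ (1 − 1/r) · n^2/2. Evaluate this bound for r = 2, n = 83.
Turán density bound = (1/2) · 83^2/2 = 6889/4 ≈ 1722.25

Turán's theorem: ex(n, K_{r+1}) is achieved by the complete r-partite Turán graph T(n, r) with parts as balanced as possible, and is at most (1 − 1/r) · n^2/2. For r = 2, n = 83: the density bound is (1/2) · 6889/2 = 6889/4 ≈ 1722.25. The integer-valued extremum is e(T(83, 2)) = 1722, which is strictly less than the density bound 6889/4 since 2 ∤ 83 (the parts of T(83, 2) cannot all be equal).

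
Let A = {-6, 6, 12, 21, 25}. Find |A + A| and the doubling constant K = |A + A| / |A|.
K = |A + A| / |A| = 15/5 = 3

Enumerate A + A = {a + b : a, b ∈ A}. With |A| = 5, there are |A|^2 = 25 ordered sum pairs; collecting distinct values, A + A = {-12, 0, 6, 12, 15, 18, 19, 24, 27, 31, 33, 37, 42, 46, 50}, so |A + A| = 15. Thus K = 15/5 = 3. For comparison, the minimum possible |A + A| over all 5-element sets is 2·5 − 1 = 9 (so min K = 9/5), attained only by arithmetic progressions.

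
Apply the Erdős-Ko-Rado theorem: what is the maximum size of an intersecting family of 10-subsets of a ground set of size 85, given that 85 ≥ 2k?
max |F| = C(84, 9) = 368136785016

Erdős-Ko-Rado (1961): when n ≥ 2k, max |F| = C(n−1, k−1). The bound is attained by the star {A : i ∈ A} for any fixed i ∈ [n]. Here C(85−1, 10−1) = C(84, 9) = 368136785016.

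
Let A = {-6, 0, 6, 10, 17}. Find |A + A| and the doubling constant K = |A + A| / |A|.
K = |A + A| / |A| = 14/5

Enumerate A + A = {a + b : a, b ∈ A}. With |A| = 5, there are |A|^2 = 25 ordered sum pairs; collecting distinct values, A + A = {-12, -6, 0, 4, 6, 10, 11, 12, 16, 17, 20, 23, 27, 34}, so |A + A| = 14. Thus K = 14/5. For comparison, the minimum possible |A + A| over all 5-element sets is 2·5 − 1 = 9 (so min K = 9/5), attained only by arithmetic progressions.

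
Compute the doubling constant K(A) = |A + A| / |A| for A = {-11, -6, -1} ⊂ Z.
K = |A + A| / |A| = 5/3

Enumerate A + A = {a + b : a, b ∈ A}. With |A| = 3, there are |A|^2 = 9 ordered sum pairs; collecting distinct values, A + A = {-22, -17, -12, -7, -2}, so |A + A| = 5. Thus K = 5/3. Here |A + A| = 2|A| − 1 = 5, the minimum possible — so K = 5/3 is minimal, which holds iff A is an arithmetic progression.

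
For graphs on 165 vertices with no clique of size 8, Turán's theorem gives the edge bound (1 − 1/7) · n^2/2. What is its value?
Turán density bound = (6/7) · 165^2/2 = 81675/7 ≈ 11667.8571

Turán's theorem: ex(n, K_{r+1}) is achieved by the complete r-partite Turán graph T(n, r) with parts as balanced as possible, and is at most (1 − 1/r) · n^2/2. For r = 7, n = 165: the density bound is (6/7) · 27225/2 = 81675/7 ≈ 11667.8571. The integer-valued extremum is e(T(165, 7)) = 11667, which is strictly less than the density bound 81675/7 since 7 ∤ 165 (the parts of T(165, 7) cannot all be equal).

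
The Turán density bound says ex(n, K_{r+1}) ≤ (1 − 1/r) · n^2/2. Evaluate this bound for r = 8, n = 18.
Turán density bound = (7/8) · 18^2/2 = 567/4 ≈ 141.75

Turán's theorem: ex(n, K_{r+1}) is achieved by the complete r-partite Turán graph T(n, r) with parts as balanced as possible, and is at most (1 − 1/r) · n^2/2. For r = 8, n = 18: the density bound is (7/8) · 324/2 = 567/4 ≈ 141.75. The integer-valued extremum is e(T(18, 8)) = 141, which is strictly less than the density bound 567/4 since 8 ∤ 18 (the parts of T(18, 8) cannot all be equal).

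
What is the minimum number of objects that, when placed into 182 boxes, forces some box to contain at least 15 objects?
n = (15 − 1)·182 + 1 = 2549

By the generalised pigeonhole principle, to guarantee some box contains ≥ r objects we need more than (r − 1) · k objects total. Threshold: n = (r − 1) · k + 1. With r = 15 and k = 182: n = 14 · 182 + 1 = 2548 + 1 = 2549. For n = 2548 = 14 · 182, we can put exactly 14 objects in every box, avoiding 15 in any single one — so 2549 is tight.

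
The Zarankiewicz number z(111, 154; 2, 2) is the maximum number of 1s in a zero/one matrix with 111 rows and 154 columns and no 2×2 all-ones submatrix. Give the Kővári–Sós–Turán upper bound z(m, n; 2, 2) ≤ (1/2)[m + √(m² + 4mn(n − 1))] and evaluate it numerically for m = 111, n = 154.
z(111, 154; 2, 2) ≤ (1/2)[111 + √(111² + 4·111·154·153)] = (1/2)[111 + √10473849] = 1673.6663

Kővári–Sós–Turán: let r_1, ..., r_111 be the row sums and z = Σ r_i the total number of 1s. Each pair of columns can share at most one row with both entries 1 (else a 2×2 all-ones block appears), so Σ_i C(r_i, 2) ≤ C(154, 2) = 11781. By convexity Σ_i C(r_i, 2) ≥ 111·C(z/111, 2) = z(z − 111)/(2·111), giving z² − 111z − 111·154·153 ≤ 0 and hence z ≤ (1/2)[111 + √(12321 + 4·2615382)] = (1/2)[111 + √10473849] ≈ (1/2)(111 + 3236.3326) = 1673.6663.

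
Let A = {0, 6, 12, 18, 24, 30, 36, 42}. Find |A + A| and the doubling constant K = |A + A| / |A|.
K = |A + A| / |A| = 15/8

Enumerate A + A = {a + b : a, b ∈ A}. With |A| = 8, there are |A|^2 = 64 ordered sum pairs; collecting distinct values, A + A = {0, 6, 12, 18, 24, 30, 36, 42, 48, 54, 60, 66, 72, 78, 84}, so |A + A| = 15. Thus K = 15/8. Here |A + A| = 2|A| − 1 = 15, the minimum possible — so K = 15/8 is minimal, which holds iff A is an arithmetic progression.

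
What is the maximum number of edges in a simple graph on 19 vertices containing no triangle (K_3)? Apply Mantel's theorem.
ex(19, K_3) = ⌊19^2/4⌋ = 90

Mantel (1907): a triangle-free graph on n vertices has at most ⌊n^2/4⌋ edges, with equality for the complete bipartite graph K_{⌊n/2⌋, ⌈n/2⌉}. For n = 19: ⌊19^2/4⌋ = ⌊361/4⌋ = 90. The extremal graph is K_{9, 10}, which has 9·10 = 90 edges.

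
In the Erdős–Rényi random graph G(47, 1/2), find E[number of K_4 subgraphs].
E[# K_4] = C(47, 4) · (1/2)^C(4, 2) = 178365 / 2^6 = 2786.953125

For each 4-subset S of vertices (there are C(47, 4) = 178365 such S), let X_S = 1 if S induces a K_4 (all C(4, 2) = 6 edges present). Then P(X_S = 1) = (1/2)^6 = 1/64. By linearity of expectation, E[# K_4] = C(47, 4) · (1/2)^6 = 178365 / 64 = 2786.953125.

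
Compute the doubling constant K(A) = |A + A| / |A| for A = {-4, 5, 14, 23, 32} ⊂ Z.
K = |A + A| / |A| = 9/5

Enumerate A + A = {a + b : a, b ∈ A}. With |A| = 5, there are |A|^2 = 25 ordered sum pairs; collecting distinct values, A + A = {-8, 1, 10, 19, 28, 37, 46, 55, 64}, so |A + A| = 9. Thus K = 9/5. Here |A + A| = 2|A| − 1 = 9, the minimum possible — so K = 9/5 is minimal, which holds iff A is an arithmetic progression.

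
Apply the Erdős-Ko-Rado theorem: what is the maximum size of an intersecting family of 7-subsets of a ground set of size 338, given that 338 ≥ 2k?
max |F| = C(337, 6) = 1945406098104

Erdős-Ko-Rado (1961): when n ≥ 2k, max |F| = C(n−1, k−1). The bound is attained by the star {A : i ∈ A} for any fixed i ∈ [n]. Here C(338−1, 7−1) = C(337, 6) = 1945406098104.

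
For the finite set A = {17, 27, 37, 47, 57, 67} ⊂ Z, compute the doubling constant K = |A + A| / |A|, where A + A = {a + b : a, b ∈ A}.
K = |A + A| / |A| = 11/6

Enumerate A + A = {a + b : a, b ∈ A}. With |A| = 6, there are |A|^2 = 36 ordered sum pairs; collecting distinct values, A + A = {34, 44, 54, 64, 74, 84, 94, 104, 114, 124, 134}, so |A + A| = 11. Thus K = 11/6. Here |A + A| = 2|A| − 1 = 11, the minimum possible — so K = 11/6 is minimal, which holds iff A is an arithmetic progression.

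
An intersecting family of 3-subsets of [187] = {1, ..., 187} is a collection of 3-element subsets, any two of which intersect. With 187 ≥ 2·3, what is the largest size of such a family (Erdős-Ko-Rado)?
max |F| = C(186, 2) = 17205

The Erdős-Ko-Rado theorem states: for n ≥ 2k, an intersecting family of k-subsets of an n-element set has size at most C(n − 1, k − 1), with equality for 'star' families {A ⊆ [n] : |A| = k, i ∈ A} (fix an element i). For n = 187, k = 3: C(186, 2) = 17205.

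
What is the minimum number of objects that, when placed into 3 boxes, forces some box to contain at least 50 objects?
n = (50 − 1)·3 + 1 = 148

By the generalised pigeonhole principle, to guarantee some box contains ≥ r objects we need more than (r − 1) · k objects total. Threshold: n = (r − 1) · k + 1. With r = 50 and k = 3: n = 49 · 3 + 1 = 147 + 1 = 148. For n = 147 = 49 · 3, we can put exactly 49 objects in every box, avoiding 50 in any single one — so 148 is tight.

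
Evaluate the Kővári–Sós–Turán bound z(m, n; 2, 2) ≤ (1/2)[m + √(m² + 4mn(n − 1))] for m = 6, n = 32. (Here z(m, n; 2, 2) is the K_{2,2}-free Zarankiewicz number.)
z(6, 32; 2, 2) ≤ (1/2)[6 + √(6² + 4·6·32·31)] = (1/2)[6 + √23844] = 80.2075

Kővári–Sós–Turán: let r_1, ..., r_6 be the row sums and z = Σ r_i the total number of 1s. Each pair of columns can share at most one row with both entries 1 (else a 2×2 all-ones block appears), so Σ_i C(r_i, 2) ≤ C(32, 2) = 496. By convexity Σ_i C(r_i, 2) ≥ 6·C(z/6, 2) = z(z − 6)/(2·6), giving z² − 6z − 6·32·31 ≤ 0 and hence z ≤ (1/2)[6 + √(36 + 4·5952)] = (1/2)[6 + √23844] ≈ (1/2)(6 + 154.415) = 80.2075.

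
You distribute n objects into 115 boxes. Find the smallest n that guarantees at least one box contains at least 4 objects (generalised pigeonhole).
n = (4 − 1)·115 + 1 = 346

By the generalised pigeonhole principle, to guarantee some box contains ≥ r objects we need more than (r − 1) · k objects total. Threshold: n = (r − 1) · k + 1. With r = 4 and k = 115: n = 3 · 115 + 1 = 345 + 1 = 346. For n = 345 = 3 · 115, we can put exactly 3 objects in every box, avoiding 4 in any single one — so 346 is tight.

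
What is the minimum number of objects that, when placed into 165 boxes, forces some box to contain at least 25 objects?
n = (25 − 1)·165 + 1 = 3961

By the generalised pigeonhole principle, to guarantee some box contains ≥ r objects we need more than (r − 1) · k objects total. Threshold: n = (r − 1) · k + 1. With r = 25 and k = 165: n = 24 · 165 + 1 = 3960 + 1 = 3961. For n = 3960 = 24 · 165, we can put exactly 24 objects in every box, avoiding 25 in any single one — so 3961 is tight.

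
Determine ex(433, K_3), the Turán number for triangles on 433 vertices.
ex(433, K_3) = ⌊433^2/4⌋ = 46872

Mantel (1907): a triangle-free graph on n vertices has at most ⌊n^2/4⌋ edges, with equality for the complete bipartite graph K_{⌊n/2⌋, ⌈n/2⌉}. For n = 433: ⌊433^2/4⌋ = ⌊187489/4⌋ = 46872. The extremal graph is K_{216, 217}, which has 216·217 = 46872 edges.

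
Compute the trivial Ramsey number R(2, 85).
R(2, 85) = 85

R(2, k) = k for all k ≥ 2: in a 2-colouring of K_k, either some edge is red (a red K_2) or all edges are blue (a blue K_k). And K_{84} coloured all-blue has no blue K_85, so R(2, 85) > 84. Hence R(2, 85) = 85.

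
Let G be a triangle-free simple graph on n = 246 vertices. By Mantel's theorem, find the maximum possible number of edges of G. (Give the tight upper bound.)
ex(246, K_3) = ⌊246^2/4⌋ = 15129

Mantel (1907): a triangle-free graph on n vertices has at most ⌊n^2/4⌋ edges, with equality for the complete bipartite graph K_{⌊n/2⌋, ⌈n/2⌉}. For n = 246: ⌊246^2/4⌋ = ⌊60516/4⌋ = 15129. The extremal graph is K_{123, 123}, which has 123·123 = 15129 edges.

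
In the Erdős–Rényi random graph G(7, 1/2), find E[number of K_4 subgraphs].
E[# K_4] = C(7, 4) · (1/2)^C(4, 2) = 35 / 2^6 = 0.546875

For each 4-subset S of vertices (there are C(7, 4) = 35 such S), let X_S = 1 if S induces a K_4 (all C(4, 2) = 6 edges present). Then P(X_S = 1) = (1/2)^6 = 1/64. By linearity of expectation, E[# K_4] = C(7, 4) · (1/2)^6 = 35 / 64 = 0.546875.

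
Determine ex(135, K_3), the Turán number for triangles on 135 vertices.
ex(135, K_3) = ⌊135^2/4⌋ = 4556

Mantel (1907): a triangle-free graph on n vertices has at most ⌊n^2/4⌋ edges, with equality for the complete bipartite graph K_{⌊n/2⌋, ⌈n/2⌉}. For n = 135: ⌊135^2/4⌋ = ⌊18225/4⌋ = 4556. The extremal graph is K_{67, 68}, which has 67·68 = 4556 edges.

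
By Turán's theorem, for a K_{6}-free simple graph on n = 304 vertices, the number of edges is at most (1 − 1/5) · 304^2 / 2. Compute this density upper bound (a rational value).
Turán density bound = (4/5) · 304^2/2 = 184832/5 ≈ 36966.4

Turán's theorem: ex(n, K_{r+1}) is achieved by the complete r-partite Turán graph T(n, r) with parts as balanced as possible, and is at most (1 − 1/r) · n^2/2. For r = 5, n = 304: the density bound is (4/5) · 92416/2 = 184832/5 ≈ 36966.4. The integer-valued extremum is e(T(304, 5)) = 36966, which is strictly less than the density bound 184832/5 since 5 ∤ 304 (the parts of T(304, 5) cannot all be equal).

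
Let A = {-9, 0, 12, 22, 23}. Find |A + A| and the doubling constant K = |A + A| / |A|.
K = |A + A| / |A| = 15/5 = 3

Enumerate A + A = {a + b : a, b ∈ A}. With |A| = 5, there are |A|^2 = 25 ordered sum pairs; collecting distinct values, A + A = {-18, -9, 0, 3, 12, 13, 14, 22, 23, 24, 34, 35, 44, 45, 46}, so |A + A| = 15. Thus K = 15/5 = 3. For comparison, the minimum possible |A + A| over all 5-element sets is 2·5 − 1 = 9 (so min K = 9/5), attained only by arithmetic progressions.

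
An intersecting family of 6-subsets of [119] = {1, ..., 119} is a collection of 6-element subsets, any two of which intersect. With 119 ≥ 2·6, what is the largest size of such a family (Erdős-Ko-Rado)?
max |F| = C(118, 5) = 174963438

Erdős-Ko-Rado (1961): when n ≥ 2k, max |F| = C(n−1, k−1). The bound is attained by the star {A : i ∈ A} for any fixed i ∈ [n]. Here C(119−1, 6−1) = C(118, 5) = 174963438.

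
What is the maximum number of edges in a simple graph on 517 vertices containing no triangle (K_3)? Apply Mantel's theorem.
ex(517, K_3) = ⌊517^2/4⌋ = 66822

Mantel (1907): a triangle-free graph on n vertices has at most ⌊n^2/4⌋ edges, with equality for the complete bipartite graph K_{⌊n/2⌋, ⌈n/2⌉}. For n = 517: ⌊517^2/4⌋ = ⌊267289/4⌋ = 66822. The extremal graph is K_{258, 259}, which has 258·259 = 66822 edges.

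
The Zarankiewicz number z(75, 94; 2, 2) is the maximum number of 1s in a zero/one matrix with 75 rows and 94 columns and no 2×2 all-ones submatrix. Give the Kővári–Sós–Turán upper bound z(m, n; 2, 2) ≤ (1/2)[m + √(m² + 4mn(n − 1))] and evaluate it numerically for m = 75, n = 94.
z(75, 94; 2, 2) ≤ (1/2)[75 + √(75² + 4·75·94·93)] = (1/2)[75 + √2628225] = 848.0901

Kővári–Sós–Turán: let r_1, ..., r_75 be the row sums and z = Σ r_i the total number of 1s. Each pair of columns can share at most one row with both entries 1 (else a 2×2 all-ones block appears), so Σ_i C(r_i, 2) ≤ C(94, 2) = 4371. By convexity Σ_i C(r_i, 2) ≥ 75·C(z/75, 2) = z(z − 75)/(2·75), giving z² − 75z − 75·94·93 ≤ 0 and hence z ≤ (1/2)[75 + √(5625 + 4·655650)] = (1/2)[75 + √2628225] ≈ (1/2)(75 + 1621.1801) = 848.0901.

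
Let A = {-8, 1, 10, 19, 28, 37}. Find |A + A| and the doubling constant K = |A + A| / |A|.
K = |A + A| / |A| = 11/6

Enumerate A + A = {a + b : a, b ∈ A}. With |A| = 6, there are |A|^2 = 36 ordered sum pairs; collecting distinct values, A + A = {-16, -7, 2, 11, 20, 29, 38, 47, 56, 65, 74}, so |A + A| = 11. Thus K = 11/6. Here |A + A| = 2|A| − 1 = 11, the minimum possible — so K = 11/6 is minimal, which holds iff A is an arithmetic progression.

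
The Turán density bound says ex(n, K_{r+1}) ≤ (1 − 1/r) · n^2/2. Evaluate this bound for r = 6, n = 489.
Turán density bound = (5/6) · 489^2/2 = 398535/4 ≈ 99633.75

Turán's theorem: ex(n, K_{r+1}) is achieved by the complete r-partite Turán graph T(n, r) with parts as balanced as possible, and is at most (1 − 1/r) · n^2/2. For r = 6, n = 489: the density bound is (5/6) · 239121/2 = 398535/4 ≈ 99633.75. The integer-valued extremum is e(T(489, 6)) = 99633, which is strictly less than the density bound 398535/4 since 6 ∤ 489 (the parts of T(489, 6) cannot all be equal).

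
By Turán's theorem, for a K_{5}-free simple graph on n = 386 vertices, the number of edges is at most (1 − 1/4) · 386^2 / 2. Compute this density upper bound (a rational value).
Turán density bound = (3/4) · 386^2/2 = 111747/2 ≈ 55873.5

Turán's theorem: ex(n, K_{r+1}) is achieved by the complete r-partite Turán graph T(n, r) with parts as balanced as possible, and is at most (1 − 1/r) · n^2/2. For r = 4, n = 386: the density bound is (3/4) · 148996/2 = 111747/2 ≈ 55873.5. The integer-valued extremum is e(T(386, 4)) = 55873, which is strictly less than the density bound 111747/2 since 4 ∤ 386 (the parts of T(386, 4) cannot all be equal).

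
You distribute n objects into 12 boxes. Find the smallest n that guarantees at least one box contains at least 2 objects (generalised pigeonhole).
n = (2 − 1)·12 + 1 = 13

By the generalised pigeonhole principle, to guarantee some box contains ≥ r objects we need more than (r − 1) · k objects total. Threshold: n = (r − 1) · k + 1. With r = 2 and k = 12: n = 1 · 12 + 1 = 12 + 1 = 13. For n = 12 = 1 · 12, we can put exactly 1 objects in every box, avoiding 2 in any single one — so 13 is tight.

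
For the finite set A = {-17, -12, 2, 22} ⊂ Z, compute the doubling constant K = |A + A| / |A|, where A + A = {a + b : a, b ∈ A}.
K = |A + A| / |A| = 10/4 = 5/2

Enumerate A + A = {a + b : a, b ∈ A}. With |A| = 4, there are |A|^2 = 16 ordered sum pairs; collecting distinct values, A + A = {-34, -29, -24, -15, -10, 4, 5, 10, 24, 44}, so |A + A| = 10. Thus K = 10/4 = 5/2. For comparison, the minimum possible |A + A| over all 4-element sets is 2·4 − 1 = 7 (so min K = 7/4), attained only by arithmetic progressions.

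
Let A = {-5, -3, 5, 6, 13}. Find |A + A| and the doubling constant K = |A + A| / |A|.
K = |A + A| / |A| = 14/5

Enumerate A + A = {a + b : a, b ∈ A}. With |A| = 5, there are |A|^2 = 25 ordered sum pairs; collecting distinct values, A + A = {-10, -8, -6, 0, 1, 2, 3, 8, 10, 11, 12, 18, 19, 26}, so |A + A| = 14. Thus K = 14/5. For comparison, the minimum possible |A + A| over all 5-element sets is 2·5 − 1 = 9 (so min K = 9/5), attained only by arithmetic progressions.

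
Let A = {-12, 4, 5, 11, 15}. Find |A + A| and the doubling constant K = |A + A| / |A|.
K = |A + A| / |A| = 15/5 = 3

Enumerate A + A = {a + b : a, b ∈ A}. With |A| = 5, there are |A|^2 = 25 ordered sum pairs; collecting distinct values, A + A = {-24, -8, -7, -1, 3, 8, 9, 10, 15, 16, 19, 20, 22, 26, 30}, so |A + A| = 15. Thus K = 15/5 = 3. For comparison, the minimum possible |A + A| over all 5-element sets is 2·5 − 1 = 9 (so min K = 9/5), attained only by arithmetic progressions.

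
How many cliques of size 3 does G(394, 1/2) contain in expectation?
E[# K_3] = C(394, 3) · (1/2)^C(3, 2) = 10116344 / 2^3 = 1264543

For each 3-subset S of vertices (there are C(394, 3) = 10116344 such S), let X_S = 1 if S induces a K_3 (all C(3, 2) = 3 edges present). Then P(X_S = 1) = (1/2)^3 = 1/8. By linearity of expectation, E[# K_3] = C(394, 3) · (1/2)^3 = 10116344 / 8 = 1264543.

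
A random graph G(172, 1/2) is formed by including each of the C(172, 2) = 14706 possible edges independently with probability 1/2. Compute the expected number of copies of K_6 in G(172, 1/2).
E[# K_6] = C(172, 6) · (1/2)^C(6, 2) = 32927096748 / 2^15 = 8231774187/8192 ≈ 1004855.247437

For each 6-subset S of vertices (there are C(172, 6) = 32927096748 such S), let X_S = 1 if S induces a K_6 (all C(6, 2) = 15 edges present). Then P(X_S = 1) = (1/2)^15 = 1/32768. By linearity of expectation, E[# K_6] = C(172, 6) · (1/2)^15 = 32927096748 / 32768 = 8231774187/8192 ≈ 1004855.247437.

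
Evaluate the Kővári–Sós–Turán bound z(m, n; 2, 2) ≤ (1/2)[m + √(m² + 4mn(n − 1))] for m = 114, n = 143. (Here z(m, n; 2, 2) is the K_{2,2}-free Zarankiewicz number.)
z(114, 143; 2, 2) ≤ (1/2)[114 + √(114² + 4·114·143·142)] = (1/2)[114 + √9272532] = 1579.5416

Kővári–Sós–Turán: let r_1, ..., r_114 be the row sums and z = Σ r_i the total number of 1s. Each pair of columns can share at most one row with both entries 1 (else a 2×2 all-ones block appears), so Σ_i C(r_i, 2) ≤ C(143, 2) = 10153. By convexity Σ_i C(r_i, 2) ≥ 114·C(z/114, 2) = z(z − 114)/(2·114), giving z² − 114z − 114·143·142 ≤ 0 and hence z ≤ (1/2)[114 + √(12996 + 4·2314884)] = (1/2)[114 + √9272532] ≈ (1/2)(114 + 3045.0833) = 1579.5416.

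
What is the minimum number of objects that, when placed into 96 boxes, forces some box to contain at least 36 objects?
n = (36 − 1)·96 + 1 = 3361

By the generalised pigeonhole principle, to guarantee some box contains ≥ r objects we need more than (r − 1) · k objects total. Threshold: n = (r − 1) · k + 1. With r = 36 and k = 96: n = 35 · 96 + 1 = 3360 + 1 = 3361. For n = 3360 = 35 · 96, we can put exactly 35 objects in every box, avoiding 36 in any single one — so 3361 is tight.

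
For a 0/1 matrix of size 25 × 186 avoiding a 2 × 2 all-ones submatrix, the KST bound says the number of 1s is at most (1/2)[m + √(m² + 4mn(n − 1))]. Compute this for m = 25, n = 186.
z(25, 186; 2, 2) ≤ (1/2)[25 + √(25² + 4·25·186·185)] = (1/2)[25 + √3441625] = 940.0809

Kővári–Sós–Turán: let r_1, ..., r_25 be the row sums and z = Σ r_i the total number of 1s. Each pair of columns can share at most one row with both entries 1 (else a 2×2 all-ones block appears), so Σ_i C(r_i, 2) ≤ C(186, 2) = 17205. By convexity Σ_i C(r_i, 2) ≥ 25·C(z/25, 2) = z(z − 25)/(2·25), giving z² − 25z − 25·186·185 ≤ 0 and hence z ≤ (1/2)[25 + √(625 + 4·860250)] = (1/2)[25 + √3441625] ≈ (1/2)(25 + 1855.1617) = 940.0809.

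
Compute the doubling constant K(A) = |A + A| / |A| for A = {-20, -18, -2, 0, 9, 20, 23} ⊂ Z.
K = |A + A| / |A| = 25/7

Enumerate A + A = {a + b : a, b ∈ A}. With |A| = 7, there are |A|^2 = 49 ordered sum pairs; collecting distinct values, A + A = {-40, -38, -36, -22, -20, -18, -11, -9, -4, -2, 0, 2, 3, 5, 7, 9, 18, 20, 21, 23, 29, 32, 40, 43, 46}, so |A + A| = 25. Thus K = 25/7. For comparison, the minimum possible |A + A| over all 7-element sets is 2·7 − 1 = 13 (so min K = 13/7), attained only by arithmetic progressions.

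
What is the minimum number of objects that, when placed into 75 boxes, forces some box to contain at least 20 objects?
n = (20 − 1)·75 + 1 = 1426

By the generalised pigeonhole principle, to guarantee some box contains ≥ r objects we need more than (r − 1) · k objects total. Threshold: n = (r − 1) · k + 1. With r = 20 and k = 75: n = 19 · 75 + 1 = 1425 + 1 = 1426. For n = 1425 = 19 · 75, we can put exactly 19 objects in every box, avoiding 20 in any single one — so 1426 is tight.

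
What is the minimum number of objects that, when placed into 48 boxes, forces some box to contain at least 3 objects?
n = (3 − 1)·48 + 1 = 97

By the generalised pigeonhole principle, to guarantee some box contains ≥ r objects we need more than (r − 1) · k objects total. Threshold: n = (r − 1) · k + 1. With r = 3 and k = 48: n = 2 · 48 + 1 = 96 + 1 = 97. For n = 96 = 2 · 48, we can put exactly 2 objects in every box, avoiding 3 in any single one — so 97 is tight.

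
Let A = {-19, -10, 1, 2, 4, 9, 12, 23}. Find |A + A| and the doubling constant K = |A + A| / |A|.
K = |A + A| / |A| = 31/8

Enumerate A + A = {a + b : a, b ∈ A}. With |A| = 8, there are |A|^2 = 64 ordered sum pairs; collecting distinct values, A + A = {-38, -29, -20, -18, -17, -15, -10, -9, -8, -7, -6, -1, 2, 3, 4, 5, 6, 8, 10, 11, 13, 14, 16, 18, 21, 24, 25, 27, 32, 35, 46}, so |A + A| = 31. Thus K = 31/8. For comparison, the minimum possible |A + A| over all 8-element sets is 2·8 − 1 = 15 (so min K = 15/8), attained only by arithmetic progressions.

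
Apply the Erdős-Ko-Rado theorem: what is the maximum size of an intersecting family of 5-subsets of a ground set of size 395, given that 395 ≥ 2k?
max |F| = C(394, 4) = 988872626

The Erdős-Ko-Rado theorem states: for n ≥ 2k, an intersecting family of k-subsets of an n-element set has size at most C(n − 1, k − 1), with equality for 'star' families {A ⊆ [n] : |A| = k, i ∈ A} (fix an element i). For n = 395, k = 5: C(394, 4) = 988872626.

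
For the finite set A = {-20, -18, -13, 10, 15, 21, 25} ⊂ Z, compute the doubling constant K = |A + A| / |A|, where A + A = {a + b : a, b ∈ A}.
K = |A + A| / |A| = 27/7

Enumerate A + A = {a + b : a, b ∈ A}. With |A| = 7, there are |A|^2 = 49 ordered sum pairs; collecting distinct values, A + A = {-40, -38, -36, -33, -31, -26, -10, -8, -5, -3, 1, 2, 3, 5, 7, 8, 12, 20, 25, 30, 31, 35, 36, 40, 42, 46, 50}, so |A + A| = 27. Thus K = 27/7. For comparison, the minimum possible |A + A| over all 7-element sets is 2·7 − 1 = 13 (so min K = 13/7), attained only by arithmetic progressions.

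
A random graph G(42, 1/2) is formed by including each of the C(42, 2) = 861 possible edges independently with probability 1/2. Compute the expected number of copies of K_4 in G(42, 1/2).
E[# K_4] = C(42, 4) · (1/2)^C(4, 2) = 111930 / 2^6 = 55965/32 = 1748.90625

For each 4-subset S of vertices (there are C(42, 4) = 111930 such S), let X_S = 1 if S induces a K_4 (all C(4, 2) = 6 edges present). Then P(X_S = 1) = (1/2)^6 = 1/64. By linearity of expectation, E[# K_4] = C(42, 4) · (1/2)^6 = 111930 / 64 = 55965/32 = 1748.90625.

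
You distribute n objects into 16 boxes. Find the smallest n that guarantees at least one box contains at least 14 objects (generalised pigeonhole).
n = (14 − 1)·16 + 1 = 209

By the generalised pigeonhole principle, to guarantee some box contains ≥ r objects we need more than (r − 1) · k objects total. Threshold: n = (r − 1) · k + 1. With r = 14 and k = 16: n = 13 · 16 + 1 = 208 + 1 = 209. For n = 208 = 13 · 16, we can put exactly 13 objects in every box, avoiding 14 in any single one — so 209 is tight.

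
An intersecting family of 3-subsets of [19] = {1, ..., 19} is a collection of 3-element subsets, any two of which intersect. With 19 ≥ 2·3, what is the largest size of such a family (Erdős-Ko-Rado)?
max |F| = C(18, 2) = 153

The Erdős-Ko-Rado theorem states: for n ≥ 2k, an intersecting family of k-subsets of an n-element set has size at most C(n − 1, k − 1), with equality for 'star' families {A ⊆ [n] : |A| = k, i ∈ A} (fix an element i). For n = 19, k = 3: C(18, 2) = 153.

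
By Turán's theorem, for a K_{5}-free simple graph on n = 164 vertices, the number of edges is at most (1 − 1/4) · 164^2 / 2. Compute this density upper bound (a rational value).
Turán density bound = (3/4) · 164^2/2 = 10086

Turán's theorem: ex(n, K_{r+1}) is achieved by the complete r-partite Turán graph T(n, r) with parts as balanced as possible, and is at most (1 − 1/r) · n^2/2. For r = 4, n = 164: the density bound is (3/4) · 26896/2 = 10086. Since 4 ∣ 164, the Turán graph T(164, 4) has parts of equal size 41, and its edge count e(T(164, 4)) = 10086 attains the density bound exactly.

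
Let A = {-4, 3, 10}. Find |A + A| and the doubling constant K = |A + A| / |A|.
K = |A + A| / |A| = 5/3

Enumerate A + A = {a + b : a, b ∈ A}. With |A| = 3, there are |A|^2 = 9 ordered sum pairs; collecting distinct values, A + A = {-8, -1, 6, 13, 20}, so |A + A| = 5. Thus K = 5/3. Here |A + A| = 2|A| − 1 = 5, the minimum possible — so K = 5/3 is minimal, which holds iff A is an arithmetic progression.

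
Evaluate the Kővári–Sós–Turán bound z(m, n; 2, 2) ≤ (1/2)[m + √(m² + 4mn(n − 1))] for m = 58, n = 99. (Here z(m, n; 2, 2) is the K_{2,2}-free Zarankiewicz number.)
z(58, 99; 2, 2) ≤ (1/2)[58 + √(58² + 4·58·99·98)] = (1/2)[58 + √2254228] = 779.7043

Kővári–Sós–Turán: let r_1, ..., r_58 be the row sums and z = Σ r_i the total number of 1s. Each pair of columns can share at most one row with both entries 1 (else a 2×2 all-ones block appears), so Σ_i C(r_i, 2) ≤ C(99, 2) = 4851. By convexity Σ_i C(r_i, 2) ≥ 58·C(z/58, 2) = z(z − 58)/(2·58), giving z² − 58z − 58·99·98 ≤ 0 and hence z ≤ (1/2)[58 + √(3364 + 4·562716)] = (1/2)[58 + √2254228] ≈ (1/2)(58 + 1501.4087) = 779.7043.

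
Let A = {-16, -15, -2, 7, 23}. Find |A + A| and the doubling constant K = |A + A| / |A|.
K = |A + A| / |A| = 15/5 = 3

Enumerate A + A = {a + b : a, b ∈ A}. With |A| = 5, there are |A|^2 = 25 ordered sum pairs; collecting distinct values, A + A = {-32, -31, -30, -18, -17, -9, -8, -4, 5, 7, 8, 14, 21, 30, 46}, so |A + A| = 15. Thus K = 15/5 = 3. For comparison, the minimum possible |A + A| over all 5-element sets is 2·5 − 1 = 9 (so min K = 9/5), attained only by arithmetic progressions.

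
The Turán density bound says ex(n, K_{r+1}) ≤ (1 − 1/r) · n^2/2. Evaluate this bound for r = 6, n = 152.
Turán density bound = (5/6) · 152^2/2 = 28880/3 ≈ 9626.6667

Turán's theorem: ex(n, K_{r+1}) is achieved by the complete r-partite Turán graph T(n, r) with parts as balanced as possible, and is at most (1 − 1/r) · n^2/2. For r = 6, n = 152: the density bound is (5/6) · 23104/2 = 28880/3 ≈ 9626.6667. The integer-valued extremum is e(T(152, 6)) = 9626, which is strictly less than the density bound 28880/3 since 6 ∤ 152 (the parts of T(152, 6) cannot all be equal).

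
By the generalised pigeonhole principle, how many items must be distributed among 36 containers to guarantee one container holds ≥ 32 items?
n = (32 − 1)·36 + 1 = 1117

By the generalised pigeonhole principle, to guarantee some box contains ≥ r objects we need more than (r − 1) · k objects total. Threshold: n = (r − 1) · k + 1. With r = 32 and k = 36: n = 31 · 36 + 1 = 1116 + 1 = 1117. For n = 1116 = 31 · 36, we can put exactly 31 objects in every box, avoiding 32 in any single one — so 1117 is tight.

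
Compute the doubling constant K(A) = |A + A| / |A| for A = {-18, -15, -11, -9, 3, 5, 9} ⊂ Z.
K = |A + A| / |A| = 26/7

Enumerate A + A = {a + b : a, b ∈ A}. With |A| = 7, there are |A|^2 = 49 ordered sum pairs; collecting distinct values, A + A = {-36, -33, -30, -29, -27, -26, -24, -22, -20, -18, -15, -13, -12, -10, -9, -8, -6, -4, -2, 0, 6, 8, 10, 12, 14, 18}, so |A + A| = 26. Thus K = 26/7. For comparison, the minimum possible |A + A| over all 7-element sets is 2·7 − 1 = 13 (so min K = 13/7), attained only by arithmetic progressions.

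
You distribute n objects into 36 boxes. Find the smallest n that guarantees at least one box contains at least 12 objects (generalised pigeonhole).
n = (12 − 1)·36 + 1 = 397

By the generalised pigeonhole principle, to guarantee some box contains ≥ r objects we need more than (r − 1) · k objects total. Threshold: n = (r − 1) · k + 1. With r = 12 and k = 36: n = 11 · 36 + 1 = 396 + 1 = 397. For n = 396 = 11 · 36, we can put exactly 11 objects in every box, avoiding 12 in any single one — so 397 is tight.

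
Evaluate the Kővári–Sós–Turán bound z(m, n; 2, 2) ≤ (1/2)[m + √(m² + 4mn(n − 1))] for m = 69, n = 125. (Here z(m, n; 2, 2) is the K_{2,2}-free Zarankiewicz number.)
z(69, 125; 2, 2) ≤ (1/2)[69 + √(69² + 4·69·125·124)] = (1/2)[69 + √4282761] = 1069.2416

Kővári–Sós–Turán: let r_1, ..., r_69 be the row sums and z = Σ r_i the total number of 1s. Each pair of columns can share at most one row with both entries 1 (else a 2×2 all-ones block appears), so Σ_i C(r_i, 2) ≤ C(125, 2) = 7750. By convexity Σ_i C(r_i, 2) ≥ 69·C(z/69, 2) = z(z − 69)/(2·69), giving z² − 69z − 69·125·124 ≤ 0 and hence z ≤ (1/2)[69 + √(4761 + 4·1069500)] = (1/2)[69 + √4282761] ≈ (1/2)(69 + 2069.4833) = 1069.2416.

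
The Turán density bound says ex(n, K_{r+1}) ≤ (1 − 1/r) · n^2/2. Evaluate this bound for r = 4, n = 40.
Turán density bound = (3/4) · 40^2/2 = 600

Turán's theorem: ex(n, K_{r+1}) is achieved by the complete r-partite Turán graph T(n, r) with parts as balanced as possible, and is at most (1 − 1/r) · n^2/2. For r = 4, n = 40: the density bound is (3/4) · 1600/2 = 600. Since 4 ∣ 40, the Turán graph T(40, 4) has parts of equal size 10, and its edge count e(T(40, 4)) = 600 attains the density bound exactly.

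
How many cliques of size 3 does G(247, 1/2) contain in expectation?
E[# K_3] = C(247, 3) · (1/2)^C(3, 2) = 2481115 / 2^3 = 310139.375

For each 3-subset S of vertices (there are C(247, 3) = 2481115 such S), let X_S = 1 if S induces a K_3 (all C(3, 2) = 3 edges present). Then P(X_S = 1) = (1/2)^3 = 1/8. By linearity of expectation, E[# K_3] = C(247, 3) · (1/2)^3 = 2481115 / 8 = 310139.375.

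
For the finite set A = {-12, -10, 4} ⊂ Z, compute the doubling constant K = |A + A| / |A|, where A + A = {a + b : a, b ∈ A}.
K = |A + A| / |A| = 6/3 = 2

Enumerate A + A = {a + b : a, b ∈ A}. With |A| = 3, there are |A|^2 = 9 ordered sum pairs; collecting distinct values, A + A = {-24, -22, -20, -8, -6, 8}, so |A + A| = 6. Thus K = 6/3 = 2. For comparison, the minimum possible |A + A| over all 3-element sets is 2·3 − 1 = 5 (so min K = 5/3), attained only by arithmetic progressions.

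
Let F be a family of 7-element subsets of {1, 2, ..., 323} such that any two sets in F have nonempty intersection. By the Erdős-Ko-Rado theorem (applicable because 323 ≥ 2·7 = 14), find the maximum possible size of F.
max |F| = C(322, 6) = 1477254941008

Erdős-Ko-Rado (1961): when n ≥ 2k, max |F| = C(n−1, k−1). The bound is attained by the star {A : i ∈ A} for any fixed i ∈ [n]. Here C(323−1, 7−1) = C(322, 6) = 1477254941008.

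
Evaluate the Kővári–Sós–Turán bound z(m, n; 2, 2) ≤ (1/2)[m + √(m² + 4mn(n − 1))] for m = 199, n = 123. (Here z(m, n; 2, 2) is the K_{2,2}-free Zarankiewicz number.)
z(199, 123; 2, 2) ≤ (1/2)[199 + √(199² + 4·199·123·122)] = (1/2)[199 + √11984377] = 1830.4229

Kővári–Sós–Turán: let r_1, ..., r_199 be the row sums and z = Σ r_i the total number of 1s. Each pair of columns can share at most one row with both entries 1 (else a 2×2 all-ones block appears), so Σ_i C(r_i, 2) ≤ C(123, 2) = 7503. By convexity Σ_i C(r_i, 2) ≥ 199·C(z/199, 2) = z(z − 199)/(2·199), giving z² − 199z − 199·123·122 ≤ 0 and hence z ≤ (1/2)[199 + √(39601 + 4·2986194)] = (1/2)[199 + √11984377] ≈ (1/2)(199 + 3461.8459) = 1830.4229.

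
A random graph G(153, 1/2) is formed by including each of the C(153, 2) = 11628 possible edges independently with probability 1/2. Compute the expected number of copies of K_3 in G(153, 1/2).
E[# K_3] = C(153, 3) · (1/2)^C(3, 2) = 585276 / 2^3 = 146319/2 = 73159.5

For each 3-subset S of vertices (there are C(153, 3) = 585276 such S), let X_S = 1 if S induces a K_3 (all C(3, 2) = 3 edges present). Then P(X_S = 1) = (1/2)^3 = 1/8. By linearity of expectation, E[# K_3] = C(153, 3) · (1/2)^3 = 585276 / 8 = 146319/2 = 73159.5.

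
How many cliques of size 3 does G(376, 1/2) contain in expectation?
E[# K_3] = C(376, 3) · (1/2)^C(3, 2) = 8789000 / 2^3 = 1098625

For each 3-subset S of vertices (there are C(376, 3) = 8789000 such S), let X_S = 1 if S induces a K_3 (all C(3, 2) = 3 edges present). Then P(X_S = 1) = (1/2)^3 = 1/8. By linearity of expectation, E[# K_3] = C(376, 3) · (1/2)^3 = 8789000 / 8 = 1098625.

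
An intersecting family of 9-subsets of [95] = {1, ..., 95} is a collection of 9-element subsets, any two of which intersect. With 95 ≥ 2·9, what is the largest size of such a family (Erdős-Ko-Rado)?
max |F| = C(94, 8) = 111315063717

The Erdős-Ko-Rado theorem states: for n ≥ 2k, an intersecting family of k-subsets of an n-element set has size at most C(n − 1, k − 1), with equality for 'star' families {A ⊆ [n] : |A| = k, i ∈ A} (fix an element i). For n = 95, k = 9: C(94, 8) = 111315063717.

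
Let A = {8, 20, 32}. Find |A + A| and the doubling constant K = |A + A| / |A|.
K = |A + A| / |A| = 5/3

Enumerate A + A = {a + b : a, b ∈ A}. With |A| = 3, there are |A|^2 = 9 ordered sum pairs; collecting distinct values, A + A = {16, 28, 40, 52, 64}, so |A + A| = 5. Thus K = 5/3. Here |A + A| = 2|A| − 1 = 5, the minimum possible — so K = 5/3 is minimal, which holds iff A is an arithmetic progression.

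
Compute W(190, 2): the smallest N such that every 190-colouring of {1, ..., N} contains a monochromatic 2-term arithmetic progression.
W(190, 2) = 190 + 1 = 191

A 2-term AP is any pair of integers, so a monochromatic 2-AP exists iff some colour is used at least twice. With 190 colours, the colouring i ↦ i on {1, ..., 190} uses each colour once, avoiding any monochromatic pair, so W(190, 2) > 190. For {1, ..., 191}, pigeonhole forces two integers of the same colour, which form a monochromatic 2-AP. Hence W(190, 2) = 191.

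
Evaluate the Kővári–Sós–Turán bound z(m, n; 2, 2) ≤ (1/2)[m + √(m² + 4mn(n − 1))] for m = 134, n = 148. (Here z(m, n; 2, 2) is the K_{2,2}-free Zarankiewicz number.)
z(134, 148; 2, 2) ≤ (1/2)[134 + √(134² + 4·134·148·147)] = (1/2)[134 + √11679172] = 1775.7402

Kővári–Sós–Turán: let r_1, ..., r_134 be the row sums and z = Σ r_i the total number of 1s. Each pair of columns can share at most one row with both entries 1 (else a 2×2 all-ones block appears), so Σ_i C(r_i, 2) ≤ C(148, 2) = 10878. By convexity Σ_i C(r_i, 2) ≥ 134·C(z/134, 2) = z(z − 134)/(2·134), giving z² − 134z − 134·148·147 ≤ 0 and hence z ≤ (1/2)[134 + √(17956 + 4·2915304)] = (1/2)[134 + √11679172] ≈ (1/2)(134 + 3417.4804) = 1775.7402.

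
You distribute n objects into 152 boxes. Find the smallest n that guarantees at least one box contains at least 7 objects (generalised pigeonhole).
n = (7 − 1)·152 + 1 = 913

By the generalised pigeonhole principle, to guarantee some box contains ≥ r objects we need more than (r − 1) · k objects total. Threshold: n = (r − 1) · k + 1. With r = 7 and k = 152: n = 6 · 152 + 1 = 912 + 1 = 913. For n = 912 = 6 · 152, we can put exactly 6 objects in every box, avoiding 7 in any single one — so 913 is tight.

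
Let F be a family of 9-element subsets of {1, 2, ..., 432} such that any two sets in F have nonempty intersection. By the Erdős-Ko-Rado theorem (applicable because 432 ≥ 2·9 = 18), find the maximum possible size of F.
max |F| = C(431, 8) = 27664226025725575

Erdős-Ko-Rado (1961): when n ≥ 2k, max |F| = C(n−1, k−1). The bound is attained by the star {A : i ∈ A} for any fixed i ∈ [n]. Here C(432−1, 9−1) = C(431, 8) = 27664226025725575.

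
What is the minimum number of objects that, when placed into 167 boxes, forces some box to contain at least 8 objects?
n = (8 − 1)·167 + 1 = 1170

By the generalised pigeonhole principle, to guarantee some box contains ≥ r objects we need more than (r − 1) · k objects total. Threshold: n = (r − 1) · k + 1. With r = 8 and k = 167: n = 7 · 167 + 1 = 1169 + 1 = 1170. For n = 1169 = 7 · 167, we can put exactly 7 objects in every box, avoiding 8 in any single one — so 1170 is tight.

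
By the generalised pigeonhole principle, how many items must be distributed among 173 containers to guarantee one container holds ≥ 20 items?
n = (20 − 1)·173 + 1 = 3288

By the generalised pigeonhole principle, to guarantee some box contains ≥ r objects we need more than (r − 1) · k objects total. Threshold: n = (r − 1) · k + 1. With r = 20 and k = 173: n = 19 · 173 + 1 = 3287 + 1 = 3288. For n = 3287 = 19 · 173, we can put exactly 19 objects in every box, avoiding 20 in any single one — so 3288 is tight.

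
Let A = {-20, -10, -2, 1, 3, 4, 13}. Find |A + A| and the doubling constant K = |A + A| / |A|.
K = |A + A| / |A| = 26/7

Enumerate A + A = {a + b : a, b ∈ A}. With |A| = 7, there are |A|^2 = 49 ordered sum pairs; collecting distinct values, A + A = {-40, -30, -22, -20, -19, -17, -16, -12, -9, -7, -6, -4, -1, 1, 2, 3, 4, 5, 6, 7, 8, 11, 14, 16, 17, 26}, so |A + A| = 26. Thus K = 26/7. For comparison, the minimum possible |A + A| over all 7-element sets is 2·7 − 1 = 13 (so min K = 13/7), attained only by arithmetic progressions.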